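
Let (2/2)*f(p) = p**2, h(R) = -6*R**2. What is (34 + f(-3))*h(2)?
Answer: -1032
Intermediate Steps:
f(p) = p**2
(34 + f(-3))*h(2) = (34 + (-3)**2)*(-6*2**2) = (34 + 9)*(-6*4) = 43*(-24) = -1032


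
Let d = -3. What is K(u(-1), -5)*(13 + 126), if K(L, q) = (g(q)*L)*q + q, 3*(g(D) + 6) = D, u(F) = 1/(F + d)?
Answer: -24325/12 ≈ -2027.1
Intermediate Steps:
u(F) = 1/(-3 + F) (u(F) = 1/(F - 3) = 1/(-3 + F))
g(D) = -6 + D/3
K(L, q) = q + L*q*(-6 + q/3) (K(L, q) = ((-6 + q/3)*L)*q + q = (L*(-6 + q/3))*q + q = L*q*(-6 + q/3) + q = q + L*q*(-6 + q/3))
K(u(-1), -5)*(13 + 126) = ((⅓)*(-5)*(3 + (-18 - 5)/(-3 - 1)))*(13 + 126) = ((⅓)*(-5)*(3 - 23/(-4)))*139 = ((⅓)*(-5)*(3 - ¼*(-23)))*139 = ((⅓)*(-5)*(3 + 23/4))*139 = ((⅓)*(-5)*(35/4))*139 = -175/12*139 = -24325/12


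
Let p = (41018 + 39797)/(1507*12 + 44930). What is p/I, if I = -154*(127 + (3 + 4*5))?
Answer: -2309/41589240 ≈ -5.5519e-5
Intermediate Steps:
I = -23100 (I = -154*(127 + (3 + 20)) = -154*(127 + 23) = -154*150 = -23100)
p = 11545/9002 (p = 80815/(18084 + 44930) = 80815/63014 = 80815*(1/63014) = 11545/9002 ≈ 1.2825)
p/I = (11545/9002)/(-23100) = (11545/9002)*(-1/23100) = -2309/41589240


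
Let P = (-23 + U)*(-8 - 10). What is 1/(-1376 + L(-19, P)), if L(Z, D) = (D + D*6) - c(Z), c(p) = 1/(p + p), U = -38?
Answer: 38/239781 ≈ 0.00015848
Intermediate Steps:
P = 1098 (P = (-23 - 38)*(-8 - 10) = -61*(-18) = 1098)
c(p) = 1/(2*p)
L(Z, D) = 7*D - 1/(2*Z) (L(Z, D) = (D + D*6) - 1/(2*Z) = (D + 6*D) - 1/(2*Z) = 7*D - 1/(2*Z))
1/(-1376 + L(-19, P)) = 1/(-1376 + (7*1098 - 1/2/(-19))) = 1/(-1376 + (7686 - 1/2*(-1/19))) = 1/(-1376 + (7686 + 1/38)) = 1/(-1376 + 292069/38) = 1/(239781/38) = 38/239781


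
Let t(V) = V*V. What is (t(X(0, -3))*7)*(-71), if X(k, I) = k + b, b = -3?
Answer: -4473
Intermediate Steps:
X(k, I) = -3 + k (X(k, I) = k - 3 = -3 + k)
t(V) = V²
(t(X(0, -3))*7)*(-71) = ((-3 + 0)²*7)*(-71) = ((-3)²*7)*(-71) = (9*7)*(-71) = 63*(-71) = -4473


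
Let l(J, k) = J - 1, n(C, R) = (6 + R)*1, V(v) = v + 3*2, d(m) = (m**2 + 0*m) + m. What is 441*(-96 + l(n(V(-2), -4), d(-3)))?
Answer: -41895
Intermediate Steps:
d(m) = m + m**2 (d(m) = (m**2 + 0) + m = m**2 + m = m + m**2)
V(v) = 6 + v (V(v) = v + 6 = 6 + v)
n(C, R) = 6 + R
l(J, k) = -1 + J
441*(-96 + l(n(V(-2), -4), d(-3))) = 441*(-96 + (-1 + (6 - 4))) = 441*(-96 + (-1 + 2)) = 441*(-96 + 1) = 441*(-95) = -41895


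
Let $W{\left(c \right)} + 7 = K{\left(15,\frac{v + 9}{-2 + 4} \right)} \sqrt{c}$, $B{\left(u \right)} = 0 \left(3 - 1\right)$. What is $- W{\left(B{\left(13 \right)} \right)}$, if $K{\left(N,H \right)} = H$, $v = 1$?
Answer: $7$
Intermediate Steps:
$B{\left(u \right)} = 0$ ($B{\left(u \right)} = 0 \cdot 2 = 0$)
$W{\left(c \right)} = -7 + 5 \sqrt{c}$ ($W{\left(c \right)} = -7 + \frac{1 + 9}{-2 + 4} \sqrt{c} = -7 + \frac{10}{2} \sqrt{c} = -7 + 10 \cdot \frac{1}{2} \sqrt{c} = -7 + 5 \sqrt{c}$)
$- W{\left(B{\left(13 \right)} \right)} = - (-7 + 5 \sqrt{0}) = - (-7 + 5 \cdot 0) = - (-7 + 0) = \left(-1\right) \left(-7\right) = 7$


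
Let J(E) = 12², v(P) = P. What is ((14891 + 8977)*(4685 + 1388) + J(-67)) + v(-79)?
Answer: 144950429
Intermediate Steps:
J(E) = 144
((14891 + 8977)*(4685 + 1388) + J(-67)) + v(-79) = ((14891 + 8977)*(4685 + 1388) + 144) - 79 = (23868*6073 + 144) - 79 = (144950364 + 144) - 79 = 144950508 - 79 = 144950429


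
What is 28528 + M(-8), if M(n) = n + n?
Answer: 28512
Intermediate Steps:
M(n) = 2*n
28528 + M(-8) = 28528 + 2*(-8) = 28528 - 16 = 28512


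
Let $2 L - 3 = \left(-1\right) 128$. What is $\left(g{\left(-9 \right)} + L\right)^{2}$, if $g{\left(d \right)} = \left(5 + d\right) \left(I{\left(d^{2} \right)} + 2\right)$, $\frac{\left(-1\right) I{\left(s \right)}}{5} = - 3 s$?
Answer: $\frac{97239321}{4} \approx 2.431 \cdot 10^{7}$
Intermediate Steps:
$I{\left(s \right)} = 15 s$ ($I{\left(s \right)} = - 5 \left(- 3 s\right) = 15 s$)
$L = - \frac{125}{2}$ ($L = \frac{3}{2} + \frac{\left(-1\right) 128}{2} = \frac{3}{2} + \frac{1}{2} \left(-128\right) = \frac{3}{2} - 64 = - \frac{125}{2} \approx -62.5$)
$g{\left(d \right)} = \left(2 + 15 d^{2}\right) \left(5 + d\right)$ ($g{\left(d \right)} = \left(5 + d\right) \left(15 d^{2} + 2\right) = \left(5 + d\right) \left(2 + 15 d^{2}\right) = \left(2 + 15 d^{2}\right) \left(5 + d\right)$)
$\left(g{\left(-9 \right)} + L\right)^{2} = \left(\left(10 + 2 \left(-9\right) + 15 \left(-9\right)^{3} + 75 \left(-9\right)^{2}\right) - \frac{125}{2}\right)^{2} = \left(\left(10 - 18 + 15 \left(-729\right) + 75 \cdot 81\right) - \frac{125}{2}\right)^{2} = \left(\left(10 - 18 - 10935 + 6075\right) - \frac{125}{2}\right)^{2} = \left(-4868 - \frac{125}{2}\right)^{2} = \left(- \frac{9861}{2}\right)^{2} = \frac{97239321}{4}$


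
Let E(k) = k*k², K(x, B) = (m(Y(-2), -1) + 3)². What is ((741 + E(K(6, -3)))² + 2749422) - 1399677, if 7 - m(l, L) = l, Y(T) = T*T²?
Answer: 1156881789440970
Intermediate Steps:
Y(T) = T³
m(l, L) = 7 - l
K(x, B) = 324 (K(x, B) = ((7 - 1*(-2)³) + 3)² = ((7 - 1*(-8)) + 3)² = ((7 + 8) + 3)² = (15 + 3)² = 18² = 324)
E(k) = k³
((741 + E(K(6, -3)))² + 2749422) - 1399677 = ((741 + 324³)² + 2749422) - 1399677 = ((741 + 34012224)² + 2749422) - 1399677 = (34012965² + 2749422) - 1399677 = (1156881788091225 + 2749422) - 1399677 = 1156881790840647 - 1399677 = 1156881789440970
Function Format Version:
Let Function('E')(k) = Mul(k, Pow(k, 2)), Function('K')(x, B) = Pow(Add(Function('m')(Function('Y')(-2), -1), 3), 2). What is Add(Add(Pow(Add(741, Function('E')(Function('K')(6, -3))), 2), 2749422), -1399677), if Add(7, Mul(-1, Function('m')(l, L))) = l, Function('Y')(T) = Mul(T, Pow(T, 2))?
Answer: 1156881789440970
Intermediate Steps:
Function('Y')(T) = Pow(T, 3)
Function('m')(l, L) = Add(7, Mul(-1, l))
Function('K')(x, B) = 324 (Function('K')(x, B) = Pow(Add(Add(7, Mul(-1, Pow(-2, 3))), 3), 2) = Pow(Add(Add(7, Mul(-1, -8)), 3), 2) = Pow(Add(Add(7, 8), 3), 2) = Pow(Add(15, 3), 2) = Pow(18, 2) = 324)
Function('E')(k) = Pow(k, 3)
Add(Add(Pow(Add(741, Function('E')(Function('K')(6, -3))), 2), 2749422), -1399677) = Add(Add(Pow(Add(741, Pow(324, 3)), 2), 2749422), -1399677) = Add(Add(Pow(Add(741, 34012224), 2), 2749422), -1399677) = Add(Add(Pow(34012965, 2), 2749422), -1399677) = Add(Add(1156881788091225, 2749422), -1399677) = Add(1156881790840647, -1399677) = 1156881789440970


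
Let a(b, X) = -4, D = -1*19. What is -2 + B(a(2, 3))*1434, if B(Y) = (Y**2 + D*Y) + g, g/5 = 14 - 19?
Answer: 96076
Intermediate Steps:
D = -19
g = -25 (g = 5*(14 - 19) = 5*(-5) = -25)
B(Y) = -25 + Y**2 - 19*Y (B(Y) = (Y**2 - 19*Y) - 25 = -25 + Y**2 - 19*Y)
-2 + B(a(2, 3))*1434 = -2 + (-25 + (-4)**2 - 19*(-4))*1434 = -2 + (-25 + 16 + 76)*1434 = -2 + 67*1434 = -2 + 96078 = 96076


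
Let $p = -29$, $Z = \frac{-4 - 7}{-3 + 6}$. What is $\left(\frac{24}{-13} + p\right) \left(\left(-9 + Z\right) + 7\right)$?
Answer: $\frac{6817}{39} \approx 174.79$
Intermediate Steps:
$Z = - \frac{11}{3} \approx -3.6667$
$\left(\frac{24}{-13} + p\right) \left(\left(-9 + Z\right) + 7\right) = \left(\frac{24}{-13} - 29\right) \left(\left(-9 - \frac{11}{3}\right) + 7\right) = \left(24 \left(- \frac{1}{13}\right) - 29\right) \left(- \frac{38}{3} + 7\right) = \left(- \frac{24}{13} - 29\right) \left(- \frac{17}{3}\right) = \left(- \frac{401}{13}\right) \left(- \frac{17}{3}\right) = \frac{6817}{39}$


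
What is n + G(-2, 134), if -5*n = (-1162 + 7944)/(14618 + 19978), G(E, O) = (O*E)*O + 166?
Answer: -3091674931/86490 ≈ -35746.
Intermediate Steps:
G(E, O) = 166 + E*O**2 (G(E, O) = (E*O)*O + 166 = E*O**2 + 166 = 166 + E*O**2)
n = -3391/86490 (n = -(-1162 + 7944)/(5*(14618 + 19978)) = -6782/(5*34596) = -1/5*3391/17298 = -3391/86490 ≈ -0.039207)
n + G(-2, 134) = -3391/86490 + (166 - 2*134**2) = -3391/86490 + (166 - 2*17956) = -3391/86490 + (166 - 35912) = -3391/86490 - 35746 = -3091674931/86490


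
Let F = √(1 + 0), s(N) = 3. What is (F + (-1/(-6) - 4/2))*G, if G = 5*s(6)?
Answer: -25/2 ≈ -12.500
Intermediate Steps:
G = 15 (G = 5*3 = 15)
F = 1 (F = √1 = 1)
(F + (-1/(-6) - 4/2))*G = (1 + (-1/(-6) - 4/2))*15 = (1 + (-1*(-⅙) - 4*½))*15 = (1 + (⅙ - 2))*15 = (1 - 11/6)*15 = -⅚*15 = -25/2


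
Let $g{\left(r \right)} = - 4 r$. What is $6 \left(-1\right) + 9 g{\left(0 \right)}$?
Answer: $-6$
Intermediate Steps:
$6 \left(-1\right) + 9 g{\left(0 \right)} = 6 \left(-1\right) + 9 \left(\left(-4\right) 0\right) = -6 + 9 \cdot 0 = -6 + 0 = -6$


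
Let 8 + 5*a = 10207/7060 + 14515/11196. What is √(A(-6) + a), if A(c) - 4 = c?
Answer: I*√8275128341054/1646745 ≈ 1.7469*I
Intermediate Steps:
A(c) = 4 + c
a = -25974788/24701175 (a = -8/5 + (10207/7060 + 14515/11196)/5 = -8/5 + (⅕)*(13547092/4940235) = -8/5 + 13547092/24701175 = -25974788/24701175 ≈ -1.0516)
√(A(-6) + a) = √((4 - 6) - 25974788/24701175) = √(-2 - 25974788/24701175) = √(-75377138/24701175) = I*√8275128341054/1646745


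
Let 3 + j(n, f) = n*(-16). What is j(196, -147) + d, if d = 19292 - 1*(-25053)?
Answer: 41206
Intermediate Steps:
j(n, f) = -3 - 16*n (j(n, f) = -3 + n*(-16) = -3 - 16*n)
d = 44345 (d = 19292 + 25053 = 44345)
j(196, -147) + d = (-3 - 16*196) + 44345 = (-3 - 3136) + 44345 = -3139 + 44345 = 41206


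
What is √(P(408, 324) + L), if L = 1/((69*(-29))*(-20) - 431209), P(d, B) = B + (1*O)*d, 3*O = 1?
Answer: √70393263120471/391189 ≈ 21.448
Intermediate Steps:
O = ⅓ (O = (⅓)*1 = ⅓ ≈ 0.33333)
P(d, B) = B + d/3 (P(d, B) = B + (1*(⅓))*d = B + d/3)
L = -1/391189 (L = 1/(-2001*(-20) - 431209) = 1/(40020 - 431209) = 1/(-391189) = -1/391189 ≈ -2.5563e-6)
√(P(408, 324) + L) = √((324 + (⅓)*408) - 1/391189) = √((324 + 136) - 1/391189) = √(460 - 1/391189) = √(179946939/391189) = √70393263120471/391189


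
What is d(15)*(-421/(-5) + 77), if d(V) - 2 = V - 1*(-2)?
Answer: 15314/5 ≈ 3062.8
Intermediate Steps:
d(V) = 4 + V (d(V) = 2 + (V - 1*(-2)) = 2 + (V + 2) = 2 + (2 + V) = 4 + V)
d(15)*(-421/(-5) + 77) = (4 + 15)*(-421/(-5) + 77) = 19*(-421*(-⅕) + 77) = 19*(421/5 + 77) = 19*(806/5) = 15314/5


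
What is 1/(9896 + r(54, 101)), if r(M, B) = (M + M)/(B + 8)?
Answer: 109/1078772 ≈ 0.00010104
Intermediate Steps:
r(M, B) = 2*M/(8 + B) (r(M, B) = (2*M)/(8 + B) = 2*M/(8 + B))
1/(9896 + r(54, 101)) = 1/(9896 + 2*54/(8 + 101)) = 1/(9896 + 2*54/109) = 1/(9896 + 2*54*(1/109)) = 1/(9896 + 108/109) = 1/(1078772/109) = 109/1078772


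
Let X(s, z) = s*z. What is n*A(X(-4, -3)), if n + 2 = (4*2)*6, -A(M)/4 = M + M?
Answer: -4416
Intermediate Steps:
A(M) = -8*M (A(M) = -4*(M + M) = -8*M)
n = 46 (n = -2 + (4*2)*6 = -2 + 8*6 = -2 + 48 = 46)
n*A(X(-4, -3)) = 46*(-(-32)*(-3)) = 46*(-8*12) = 46*(-96) = -4416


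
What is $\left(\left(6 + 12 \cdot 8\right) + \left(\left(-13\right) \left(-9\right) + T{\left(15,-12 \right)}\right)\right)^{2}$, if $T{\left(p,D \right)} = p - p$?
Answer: $47961$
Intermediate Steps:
$T{\left(p,D \right)} = 0$
$\left(\left(6 + 12 \cdot 8\right) + \left(\left(-13\right) \left(-9\right) + T{\left(15,-12 \right)}\right)\right)^{2} = \left(\left(6 + 12 \cdot 8\right) + \left(\left(-13\right) \left(-9\right) + 0\right)\right)^{2} = \left(\left(6 + 96\right) + \left(117 + 0\right)\right)^{2} = \left(102 + 117\right)^{2} = 219^{2} = 47961$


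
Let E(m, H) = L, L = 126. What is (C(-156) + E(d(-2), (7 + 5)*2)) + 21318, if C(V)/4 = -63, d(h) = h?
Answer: 21192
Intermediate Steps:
E(m, H) = 126
C(V) = -252 (C(V) = 4*(-63) = -252)
(C(-156) + E(d(-2), (7 + 5)*2)) + 21318 = (-252 + 126) + 21318 = -126 + 21318 = 21192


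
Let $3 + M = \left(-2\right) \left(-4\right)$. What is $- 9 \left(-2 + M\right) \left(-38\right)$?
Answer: $1026$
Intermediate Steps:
$M = 5$ ($M = -3 - -8 = -3 + 8 = 5$)
$- 9 \left(-2 + M\right) \left(-38\right) = - 9 \left(-2 + 5\right) \left(-38\right) = \left(-9\right) 3 \left(-38\right) = \left(-27\right) \left(-38\right) = 1026$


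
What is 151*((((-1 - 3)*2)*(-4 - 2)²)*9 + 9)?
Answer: -390033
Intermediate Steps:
151*((((-1 - 3)*2)*(-4 - 2)²)*9 + 9) = 151*((-4*2*(-6)²)*9 + 9) = 151*(-8*36*9 + 9) = 151*(-288*9 + 9) = 151*(-2592 + 9) = 151*(-2583) = -390033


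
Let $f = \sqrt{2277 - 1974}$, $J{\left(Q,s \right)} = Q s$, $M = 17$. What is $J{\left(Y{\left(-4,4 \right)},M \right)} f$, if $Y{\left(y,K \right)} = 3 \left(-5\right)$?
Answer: $- 255 \sqrt{303} \approx -4438.8$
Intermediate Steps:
$Y{\left(y,K \right)} = -15$
$f = \sqrt{303} \approx 17.407$
$J{\left(Y{\left(-4,4 \right)},M \right)} f = \left(-15\right) 17 \sqrt{303} = - 255 \sqrt{303}$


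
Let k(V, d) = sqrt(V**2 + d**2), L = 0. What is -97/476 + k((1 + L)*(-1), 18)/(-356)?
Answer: -97/476 - 5*sqrt(13)/356 ≈ -0.25442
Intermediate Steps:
-97/476 + k((1 + L)*(-1), 18)/(-356) = -97/476 + sqrt(((1 + 0)*(-1))**2 + 18**2)/(-356) = -97*1/476 + sqrt((1*(-1))**2 + 324)*(-1/356) = -97/476 + sqrt((-1)**2 + 324)*(-1/356) = -97/476 + sqrt(1 + 324)*(-1/356) = -97/476 + sqrt(325)*(-1/356) = -97/476 + (5*sqrt(13))*(-1/356) = -97/476 - 5*sqrt(13)/356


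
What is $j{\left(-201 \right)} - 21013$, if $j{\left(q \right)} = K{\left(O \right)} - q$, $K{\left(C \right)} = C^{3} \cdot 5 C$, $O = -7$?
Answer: $-8807$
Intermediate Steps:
$K{\left(C \right)} = 5 C^{4}$ ($K{\left(C \right)} = 5 C^{3} C = 5 C^{4}$)
$j{\left(q \right)} = 12005 - q$ ($j{\left(q \right)} = 5 \left(-7\right)^{4} - q = 5 \cdot 2401 - q = 12005 - q$)
$j{\left(-201 \right)} - 21013 = \left(12005 - -201\right) - 21013 = \left(12005 + 201\right) - 21013 = 12206 - 21013 = -8807$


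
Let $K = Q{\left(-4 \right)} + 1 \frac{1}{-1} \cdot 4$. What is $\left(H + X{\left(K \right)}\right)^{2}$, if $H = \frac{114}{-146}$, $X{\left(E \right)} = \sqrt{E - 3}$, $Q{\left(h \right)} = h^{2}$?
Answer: $\frac{26244}{5329} \approx 4.9248$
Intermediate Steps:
$K = 12$ ($K = \left(-4\right)^{2} + 1 \frac{1}{-1} \cdot 4 = 16 + 1 \left(-1\right) 4 = 16 - 4 = 12$)
$X{\left(E \right)} = \sqrt{-3 + E}$
$H = - \frac{57}{73}$ ($H = 114 \left(- \frac{1}{146}\right) = - \frac{57}{73} \approx -0.78082$)
$\left(H + X{\left(K \right)}\right)^{2} = \left(- \frac{57}{73} + \sqrt{-3 + 12}\right)^{2} = \left(- \frac{57}{73} + \sqrt{9}\right)^{2} = \left(- \frac{57}{73} + 3\right)^{2} = \left(\frac{162}{73}\right)^{2} = \frac{26244}{5329}$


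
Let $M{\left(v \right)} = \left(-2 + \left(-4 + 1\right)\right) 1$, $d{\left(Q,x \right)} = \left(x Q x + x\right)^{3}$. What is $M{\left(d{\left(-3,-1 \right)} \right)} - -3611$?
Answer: $3606$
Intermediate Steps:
$d{\left(Q,x \right)} = \left(x + Q x^{2}\right)^{3}$ ($d{\left(Q,x \right)} = \left(Q x x + x\right)^{3} = \left(Q x^{2} + x\right)^{3} = \left(x + Q x^{2}\right)^{3}$)
$M{\left(v \right)} = -5$ ($M{\left(v \right)} = \left(-2 - 3\right) 1 = \left(-5\right) 1 = -5$)
$M{\left(d{\left(-3,-1 \right)} \right)} - -3611 = -5 - -3611 = -5 + 3611 = 3606$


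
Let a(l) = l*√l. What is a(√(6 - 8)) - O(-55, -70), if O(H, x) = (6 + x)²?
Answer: -4096 + (-2)^(¾) ≈ -4097.2 + 1.1892*I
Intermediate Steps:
a(l) = l^(3/2)
a(√(6 - 8)) - O(-55, -70) = (√(6 - 8))^(3/2) - (6 - 70)² = (√(-2))^(3/2) - 1*(-64)² = (I*√2)^(3/2) - 1*4096 = 2^(¾)*I^(3/2) - 4096 = -4096 + 2^(¾)*I^(3/2)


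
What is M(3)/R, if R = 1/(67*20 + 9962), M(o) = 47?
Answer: 531194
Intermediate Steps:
R = 1/11302 (R = 1/(1340 + 9962) = 1/11302 ≈ 8.8480e-5)
M(3)/R = 47/(1/11302) = 47*11302 = 531194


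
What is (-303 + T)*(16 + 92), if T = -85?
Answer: -41904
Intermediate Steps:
(-303 + T)*(16 + 92) = (-303 - 85)*(16 + 92) = -388*108 = -41904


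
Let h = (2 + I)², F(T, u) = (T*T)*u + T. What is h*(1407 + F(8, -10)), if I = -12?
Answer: 77500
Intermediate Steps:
F(T, u) = T + u*T² (F(T, u) = T²*u + T = u*T² + T = T + u*T²)
h = 100 (h = (2 - 12)² = (-10)² = 100)
h*(1407 + F(8, -10)) = 100*(1407 + 8*(1 + 8*(-10))) = 100*(1407 + 8*(1 - 80)) = 100*(1407 + 8*(-79)) = 100*(1407 - 632) = 100*775 = 77500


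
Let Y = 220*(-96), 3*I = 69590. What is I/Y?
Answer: -6959/6336 ≈ -1.0983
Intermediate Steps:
I = 69590/3 (I = (⅓)*69590 = 69590/3 ≈ 23197.)
Y = -21120
I/Y = (69590/3)/(-21120) = (69590/3)*(-1/21120) = -6959/6336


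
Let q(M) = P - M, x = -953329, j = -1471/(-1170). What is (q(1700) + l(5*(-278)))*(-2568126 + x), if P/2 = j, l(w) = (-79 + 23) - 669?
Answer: 998088807814/117 ≈ 8.5307e+9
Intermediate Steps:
j = 1471/1170 (j = -1471*(-1/1170) = 1471/1170 ≈ 1.2573)
l(w) = -725 (l(w) = -56 - 669 = -725)
P = 1471/585 (P = 2*(1471/1170) = 1471/585 ≈ 2.5145)
q(M) = 1471/585 - M
(q(1700) + l(5*(-278)))*(-2568126 + x) = ((1471/585 - 1*1700) - 725)*(-2568126 - 953329) = ((1471/585 - 1700) - 725)*(-3521455) = (-993029/585 - 725)*(-3521455) = -1417154/585*(-3521455) = 998088807814/117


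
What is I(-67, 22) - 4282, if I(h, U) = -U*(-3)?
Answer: -4216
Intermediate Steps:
I(h, U) = 3*U (I(h, U) = -(-3)*U = 3*U)
I(-67, 22) - 4282 = 3*22 - 4282 = 66 - 4282 = -4216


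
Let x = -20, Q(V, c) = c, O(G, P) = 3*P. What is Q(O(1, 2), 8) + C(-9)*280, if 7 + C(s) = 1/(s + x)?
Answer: -56888/29 ≈ -1961.7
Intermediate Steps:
C(s) = -7 + 1/(-20 + s) (C(s) = -7 + 1/(s - 20) = -7 + 1/(-20 + s))
Q(O(1, 2), 8) + C(-9)*280 = 8 + ((141 - 7*(-9))/(-20 - 9))*280 = 8 + ((141 + 63)/(-29))*280 = 8 - 1/29*204*280 = 8 - 204/29*280 = 8 - 57120/29 = -56888/29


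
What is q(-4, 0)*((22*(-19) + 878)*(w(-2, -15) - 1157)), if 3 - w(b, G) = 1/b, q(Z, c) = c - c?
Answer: 0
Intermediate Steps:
q(Z, c) = 0
w(b, G) = 3 - 1/b
q(-4, 0)*((22*(-19) + 878)*(w(-2, -15) - 1157)) = 0*((22*(-19) + 878)*((3 - 1/(-2)) - 1157)) = 0*((-418 + 878)*((3 - 1*(-1/2)) - 1157)) = 0*(460*((3 + 1/2) - 1157)) = 0*(460*(7/2 - 1157)) = 0*(460*(-2307/2)) = 0*(-530610) = 0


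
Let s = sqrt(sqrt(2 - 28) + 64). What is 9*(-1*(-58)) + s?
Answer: 522 + sqrt(64 + I*sqrt(26)) ≈ 530.01 + 0.31844*I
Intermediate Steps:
s = sqrt(64 + I*sqrt(26)) (s = sqrt(sqrt(-26) + 64) = sqrt(I*sqrt(26) + 64) = sqrt(64 + I*sqrt(26)) ≈ 8.0063 + 0.31844*I)
9*(-1*(-58)) + s = 9*(-1*(-58)) + sqrt(64 + I*sqrt(26)) = 9*58 + sqrt(64 + I*sqrt(26)) = 522 + sqrt(64 + I*sqrt(26))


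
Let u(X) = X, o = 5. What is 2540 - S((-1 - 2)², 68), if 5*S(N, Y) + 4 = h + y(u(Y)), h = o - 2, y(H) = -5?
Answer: 12706/5 ≈ 2541.2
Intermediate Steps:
h = 3 (h = 5 - 2 = 3)
S(N, Y) = -6/5 (S(N, Y) = -⅘ + (3 - 5)/5 = -⅘ + (⅕)*(-2) = -⅘ - ⅖ = -6/5)
2540 - S((-1 - 2)², 68) = 2540 - 1*(-6/5) = 2540 + 6/5 = 12706/5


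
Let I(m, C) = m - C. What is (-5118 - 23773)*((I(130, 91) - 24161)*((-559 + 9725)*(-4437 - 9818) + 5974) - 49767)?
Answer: -91054853121489515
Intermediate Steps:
(-5118 - 23773)*((I(130, 91) - 24161)*((-559 + 9725)*(-4437 - 9818) + 5974) - 49767) = (-5118 - 23773)*(((130 - 1*91) - 24161)*((-559 + 9725)*(-4437 - 9818) + 5974) - 49767) = -28891*(((130 - 91) - 24161)*(9166*(-14255) + 5974) - 49767) = -28891*((39 - 24161)*(-130661330 + 5974) - 49767) = -28891*(-24122*(-130655356) - 49767) = -28891*(3151668497432 - 49767) = -28891*3151668447665 = -91054853121489515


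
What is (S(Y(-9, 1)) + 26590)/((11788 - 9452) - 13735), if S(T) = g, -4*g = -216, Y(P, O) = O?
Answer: -26644/11399 ≈ -2.3374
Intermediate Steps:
g = 54 (g = -¼*(-216) = 54)
S(T) = 54
(S(Y(-9, 1)) + 26590)/((11788 - 9452) - 13735) = (54 + 26590)/((11788 - 9452) - 13735) = 26644/(2336 - 13735) = 26644/(-11399) = 26644*(-1/11399) = -26644/11399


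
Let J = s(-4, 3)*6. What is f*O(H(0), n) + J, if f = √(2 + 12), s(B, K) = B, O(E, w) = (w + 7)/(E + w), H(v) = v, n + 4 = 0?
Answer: -24 - 3*√14/4 ≈ -26.806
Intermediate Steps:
n = -4 (n = -4 + 0 = -4)
O(E, w) = (7 + w)/(E + w)
f = √14 ≈ 3.7417
J = -24 (J = -4*6 = -24)
f*O(H(0), n) + J = √14*((7 - 4)/(0 - 4)) - 24 = √14*(3/(-4)) - 24 = √14*(-¼*3) - 24 = √14*(-¾) - 24 = -3*√14/4 - 24 = -24 - 3*√14/4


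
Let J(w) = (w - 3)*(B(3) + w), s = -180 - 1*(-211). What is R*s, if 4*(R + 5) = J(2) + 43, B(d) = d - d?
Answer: 651/4 ≈ 162.75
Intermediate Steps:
B(d) = 0
s = 31 (s = -180 + 211 = 31)
J(w) = w*(-3 + w) (J(w) = (w - 3)*(0 + w) = (-3 + w)*w = w*(-3 + w))
R = 21/4 (R = -5 + (2*(-3 + 2) + 43)/4 = -5 + (2*(-1) + 43)/4 = -5 + (-2 + 43)/4 = -5 + (¼)*41 = -5 + 41/4 = 21/4 ≈ 5.2500)
R*s = (21/4)*31 = 651/4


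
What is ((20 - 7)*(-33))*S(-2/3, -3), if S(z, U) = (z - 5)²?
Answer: -41327/3 ≈ -13776.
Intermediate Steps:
S(z, U) = (-5 + z)²
((20 - 7)*(-33))*S(-2/3, -3) = ((20 - 7)*(-33))*(-5 - 2/3)² = (13*(-33))*(-5 - 2*⅓)² = -429*(-5 - ⅔)² = -429*(-17/3)² = -429*289/9 = -41327/3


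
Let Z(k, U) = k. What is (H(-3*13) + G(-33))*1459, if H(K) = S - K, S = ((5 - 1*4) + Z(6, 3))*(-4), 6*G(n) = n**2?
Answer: 561715/2 ≈ 2.8086e+5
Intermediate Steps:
G(n) = n**2/6
S = -28 (S = ((5 - 1*4) + 6)*(-4) = ((5 - 4) + 6)*(-4) = (1 + 6)*(-4) = 7*(-4) = -28)
H(K) = -28 - K
(H(-3*13) + G(-33))*1459 = ((-28 - (-3)*13) + (1/6)*(-33)**2)*1459 = ((-28 - 1*(-39)) + (1/6)*1089)*1459 = ((-28 + 39) + 363/2)*1459 = (11 + 363/2)*1459 = (385/2)*1459 = 561715/2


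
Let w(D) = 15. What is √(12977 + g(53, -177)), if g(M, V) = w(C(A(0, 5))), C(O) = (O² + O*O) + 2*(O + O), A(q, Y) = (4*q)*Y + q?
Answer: 8*√203 ≈ 113.98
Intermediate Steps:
A(q, Y) = q + 4*Y*q (A(q, Y) = 4*Y*q + q = q + 4*Y*q)
C(O) = 2*O² + 4*O (C(O) = (O² + O²) + 2*(2*O) = 2*O² + 4*O)
g(M, V) = 15
√(12977 + g(53, -177)) = √(12977 + 15) = √12992 = 8*√203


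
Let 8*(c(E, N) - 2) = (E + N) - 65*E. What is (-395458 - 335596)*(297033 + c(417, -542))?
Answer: -429320599675/2 ≈ -2.1466e+11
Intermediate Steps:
c(E, N) = 2 - 8*E + N/8 (c(E, N) = 2 + ((E + N) - 65*E)/8 = 2 + (N - 64*E)/8 = 2 + (-8*E + N/8) = 2 - 8*E + N/8)
(-395458 - 335596)*(297033 + c(417, -542)) = (-395458 - 335596)*(297033 + (2 - 8*417 + (⅛)*(-542))) = -731054*(297033 + (2 - 3336 - 271/4)) = -731054*(297033 - 13607/4) = -731054*1174525/4 = -429320599675/2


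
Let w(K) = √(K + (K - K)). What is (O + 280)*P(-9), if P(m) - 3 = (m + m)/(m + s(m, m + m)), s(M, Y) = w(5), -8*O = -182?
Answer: 236145/152 + 10899*√5/152 ≈ 1713.9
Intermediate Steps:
O = 91/4 (O = -⅛*(-182) = 91/4 ≈ 22.750)
w(K) = √K (w(K) = √(K + 0) = √K)
s(M, Y) = √5
P(m) = 3 + 2*m/(m + √5) (P(m) = 3 + (m + m)/(m + √5) = 3 + (2*m)/(m + √5) = 3 + 2*m/(m + √5))
(O + 280)*P(-9) = (91/4 + 280)*((3*√5 + 5*(-9))/(-9 + √5)) = 1211*((3*√5 - 45)/(-9 + √5))/4 = 1211*((-45 + 3*√5)/(-9 + √5))/4 = 1211*(-45 + 3*√5)/(4*(-9 + √5))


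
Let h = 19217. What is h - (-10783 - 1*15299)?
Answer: 45299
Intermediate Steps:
h - (-10783 - 1*15299) = 19217 - (-10783 - 1*15299) = 19217 - (-10783 - 15299) = 19217 - 1*(-26082) = 19217 + 26082 = 45299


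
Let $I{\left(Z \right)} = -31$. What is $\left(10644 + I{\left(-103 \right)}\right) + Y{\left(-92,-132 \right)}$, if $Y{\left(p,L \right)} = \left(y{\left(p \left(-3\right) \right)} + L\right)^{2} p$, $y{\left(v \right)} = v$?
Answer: $-1897099$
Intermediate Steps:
$Y{\left(p,L \right)} = p \left(L - 3 p\right)^{2}$ ($Y{\left(p,L \right)} = \left(p \left(-3\right) + L\right)^{2} p = \left(- 3 p + L\right)^{2} p = \left(L - 3 p\right)^{2} p = p \left(L - 3 p\right)^{2}$)
$\left(10644 + I{\left(-103 \right)}\right) + Y{\left(-92,-132 \right)} = \left(10644 - 31\right) - 92 \left(-132 - -276\right)^{2} = 10613 - 92 \left(-132 + 276\right)^{2} = 10613 - 92 \cdot 144^{2} = 10613 - 1907712 = -1897099$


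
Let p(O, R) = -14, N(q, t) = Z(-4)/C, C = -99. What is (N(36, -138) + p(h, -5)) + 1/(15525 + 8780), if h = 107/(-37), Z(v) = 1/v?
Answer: -134722219/9624780 ≈ -13.997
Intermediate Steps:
h = -107/37 (h = 107*(-1/37) = -107/37 ≈ -2.8919)
N(q, t) = 1/396 (N(q, t) = 1/(-4*(-99)) = -1/4*(-1/99) = 1/396)
(N(36, -138) + p(h, -5)) + 1/(15525 + 8780) = (1/396 - 14) + 1/(15525 + 8780) = -5543/396 + 1/24305 = -134722219/9624780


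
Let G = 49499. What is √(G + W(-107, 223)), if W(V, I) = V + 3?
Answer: √49395 ≈ 222.25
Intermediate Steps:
W(V, I) = 3 + V
√(G + W(-107, 223)) = √(49499 + (3 - 107)) = √(49499 - 104) = √49395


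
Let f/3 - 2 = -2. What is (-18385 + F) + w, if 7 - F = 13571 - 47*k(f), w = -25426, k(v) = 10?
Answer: -56905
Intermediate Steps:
f = 0 (f = 6 + 3*(-2) = 6 - 6 = 0)
F = -13094 (F = 7 - (13571 - 47*10) = 7 - (13571 - 470) = 7 - 1*13101 = 7 - 13101 = -13094)
(-18385 + F) + w = (-18385 - 13094) - 25426 = -31479 - 25426 = -56905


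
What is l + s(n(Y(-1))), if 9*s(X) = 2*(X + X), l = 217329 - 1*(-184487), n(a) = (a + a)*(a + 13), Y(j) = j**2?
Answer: 3616456/9 ≈ 4.0183e+5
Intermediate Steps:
n(a) = 2*a*(13 + a) (n(a) = (2*a)*(13 + a) = 2*a*(13 + a))
l = 401816 (l = 217329 + 184487 = 401816)
s(X) = 4*X/9 (s(X) = (2*(X + X))/9 = (2*(2*X))/9 = (4*X)/9 = 4*X/9)
l + s(n(Y(-1))) = 401816 + 4*(2*(-1)**2*(13 + (-1)**2))/9 = 401816 + 4*(2*1*(13 + 1))/9 = 401816 + 4*(2*1*14)/9 = 401816 + (4/9)*28 = 401816 + 112/9 = 3616456/9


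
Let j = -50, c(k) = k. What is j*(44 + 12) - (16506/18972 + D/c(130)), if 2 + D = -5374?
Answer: -189054453/68510 ≈ -2759.5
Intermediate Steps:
D = -5376 (D = -2 - 5374 = -5376)
j*(44 + 12) - (16506/18972 + D/c(130)) = -50*(44 + 12) - (16506/18972 - 5376/130) = -50*56 - (16506*(1/18972) - 5376*1/130) = -2800 - (917/1054 - 2688/65) = -2800 - 1*(-2773547/68510) = -2800 + 2773547/68510 = -189054453/68510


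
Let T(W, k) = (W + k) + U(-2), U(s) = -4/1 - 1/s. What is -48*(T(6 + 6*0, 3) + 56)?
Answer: -2952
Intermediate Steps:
U(s) = -4 - 1/s (U(s) = -4*1 - 1/s = -4 - 1/s)
T(W, k) = -7/2 + W + k (T(W, k) = (W + k) + (-4 - 1/(-2)) = (W + k) + (-4 - 1*(-½)) = (W + k) + (-4 + ½) = (W + k) - 7/2 = -7/2 + W + k)
-48*(T(6 + 6*0, 3) + 56) = -48*((-7/2 + (6 + 6*0) + 3) + 56) = -48*((-7/2 + (6 + 0) + 3) + 56) = -48*((-7/2 + 6 + 3) + 56) = -48*(11/2 + 56) = -48*123/2 = -2952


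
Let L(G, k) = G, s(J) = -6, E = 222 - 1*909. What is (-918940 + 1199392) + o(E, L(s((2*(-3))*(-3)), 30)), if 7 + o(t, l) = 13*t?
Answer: 271514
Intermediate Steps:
E = -687 (E = 222 - 909 = -687)
o(t, l) = -7 + 13*t
(-918940 + 1199392) + o(E, L(s((2*(-3))*(-3)), 30)) = (-918940 + 1199392) + (-7 + 13*(-687)) = 280452 + (-7 - 8931) = 280452 - 8938 = 271514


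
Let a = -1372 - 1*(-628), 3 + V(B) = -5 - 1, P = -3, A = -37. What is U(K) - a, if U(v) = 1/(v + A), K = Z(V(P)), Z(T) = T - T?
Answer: 27527/37 ≈ 743.97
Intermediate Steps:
V(B) = -9 (V(B) = -3 + (-5 - 1) = -3 - 6 = -9)
Z(T) = 0
K = 0
U(v) = 1/(-37 + v) (U(v) = 1/(v - 37) = 1/(-37 + v))
a = -744 (a = -1372 + 628 = -744)
U(K) - a = 1/(-37 + 0) - 1*(-744) = 1/(-37) + 744 = -1/37 + 744 = 27527/37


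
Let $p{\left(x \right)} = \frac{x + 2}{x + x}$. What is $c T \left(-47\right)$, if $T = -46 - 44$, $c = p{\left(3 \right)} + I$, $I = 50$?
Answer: $215025$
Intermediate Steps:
$p{\left(x \right)} = \frac{2 + x}{2 x}$
$c = \frac{305}{6}$ ($c = \frac{2 + 3}{2 \cdot 3} + 50 = \frac{1}{2} \cdot \frac{1}{3} \cdot 5 + 50 = \frac{5}{6} + 50 = \frac{305}{6} \approx 50.833$)
$T = -90$
$c T \left(-47\right) = \frac{305}{6} \left(-90\right) \left(-47\right) = \left(-4575\right) \left(-47\right) = 215025$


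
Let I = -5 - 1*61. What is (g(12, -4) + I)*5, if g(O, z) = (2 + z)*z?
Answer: -290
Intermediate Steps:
g(O, z) = z*(2 + z)
I = -66 (I = -5 - 61 = -66)
(g(12, -4) + I)*5 = (-4*(2 - 4) - 66)*5 = (-4*(-2) - 66)*5 = (8 - 66)*5 = -58*5 = -290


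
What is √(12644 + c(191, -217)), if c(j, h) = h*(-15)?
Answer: √15899 ≈ 126.09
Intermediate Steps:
c(j, h) = -15*h
√(12644 + c(191, -217)) = √(12644 - 15*(-217)) = √(12644 + 3255) = √15899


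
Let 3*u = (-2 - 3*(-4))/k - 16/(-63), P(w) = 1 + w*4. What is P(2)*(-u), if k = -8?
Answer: 251/84 ≈ 2.9881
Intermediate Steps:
P(w) = 1 + 4*w
u = -251/756 (u = ((-2 - 3*(-4))/(-8) - 16/(-63))/3 = ((-2 + 12)*(-⅛) - 16*(-1/63))/3 = (10*(-⅛) + 16/63)/3 = (-5/4 + 16/63)/3 = (⅓)*(-251/252) = -251/756 ≈ -0.33201)
P(2)*(-u) = (1 + 4*2)*(-1*(-251/756)) = (1 + 8)*(251/756) = 9*(251/756) = 251/84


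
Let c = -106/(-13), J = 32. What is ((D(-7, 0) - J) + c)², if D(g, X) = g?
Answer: 160801/169 ≈ 951.49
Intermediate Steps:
c = 106/13 (c = -106*(-1/13) = 106/13 ≈ 8.1538)
((D(-7, 0) - J) + c)² = ((-7 - 1*32) + 106/13)² = ((-7 - 32) + 106/13)² = (-39 + 106/13)² = (-401/13)² = 160801/169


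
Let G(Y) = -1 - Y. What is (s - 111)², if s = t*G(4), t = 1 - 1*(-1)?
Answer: 14641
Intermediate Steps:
t = 2 (t = 1 + 1 = 2)
s = -10 (s = 2*(-1 - 1*4) = 2*(-1 - 4) = 2*(-5) = -10)
(s - 111)² = (-10 - 111)² = (-121)² = 14641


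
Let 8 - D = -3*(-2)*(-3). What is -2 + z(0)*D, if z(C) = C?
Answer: -2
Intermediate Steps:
D = 26 (D = 8 - (-3*(-2))*(-3) = 8 - 6*(-3) = 8 - 1*(-18) = 8 + 18 = 26)
-2 + z(0)*D = -2 + 0*26 = -2 + 0 = -2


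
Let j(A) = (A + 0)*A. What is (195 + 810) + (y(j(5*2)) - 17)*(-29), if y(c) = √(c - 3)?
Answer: 1498 - 29*√97 ≈ 1212.4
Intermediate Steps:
j(A) = A² (j(A) = A*A = A²)
y(c) = √(-3 + c)
(195 + 810) + (y(j(5*2)) - 17)*(-29) = (195 + 810) + (√(-3 + (5*2)²) - 17)*(-29) = 1005 + (√(-3 + 10²) - 17)*(-29) = 1005 + (√(-3 + 100) - 17)*(-29) = 1005 + (√97 - 17)*(-29) = 1005 + (-17 + √97)*(-29) = 1005 + (493 - 29*√97) = 1498 - 29*√97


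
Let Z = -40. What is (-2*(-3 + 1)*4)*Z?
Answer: -640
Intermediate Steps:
(-2*(-3 + 1)*4)*Z = -2*(-3 + 1)*4*(-40) = -(-4)*4*(-40) = -2*(-8)*(-40) = 16*(-40) = -640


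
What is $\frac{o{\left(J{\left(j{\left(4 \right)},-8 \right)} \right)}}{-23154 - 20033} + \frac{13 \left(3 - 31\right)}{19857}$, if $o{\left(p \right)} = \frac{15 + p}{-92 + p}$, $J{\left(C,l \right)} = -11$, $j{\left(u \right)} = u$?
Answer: $- \frac{1619087576}{88329118677} \approx -0.01833$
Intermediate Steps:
$o{\left(p \right)} = \frac{15 + p}{-92 + p}$
$\frac{o{\left(J{\left(j{\left(4 \right)},-8 \right)} \right)}}{-23154 - 20033} + \frac{13 \left(3 - 31\right)}{19857} = \frac{\frac{1}{-92 - 11} \left(15 - 11\right)}{-23154 - 20033} + \frac{13 \left(3 - 31\right)}{19857} = \frac{\frac{1}{-103} \cdot 4}{-43187} + 13 \left(-28\right) \frac{1}{19857} = \left(- \frac{1}{103}\right) 4 \left(- \frac{1}{43187}\right) - \frac{364}{19857} = \left(- \frac{4}{103}\right) \left(- \frac{1}{43187}\right) - \frac{364}{19857} = \frac{4}{4448261} - \frac{364}{19857} = - \frac{1619087576}{88329118677}$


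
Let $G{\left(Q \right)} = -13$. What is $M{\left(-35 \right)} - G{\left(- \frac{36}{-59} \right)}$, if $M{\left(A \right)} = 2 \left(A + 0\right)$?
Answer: $-57$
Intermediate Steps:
$M{\left(A \right)} = 2 A$
$M{\left(-35 \right)} - G{\left(- \frac{36}{-59} \right)} = 2 \left(-35\right) - -13 = -70 + 13 = -57$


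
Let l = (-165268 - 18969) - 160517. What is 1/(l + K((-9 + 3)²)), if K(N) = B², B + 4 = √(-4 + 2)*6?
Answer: I/(2*(-172405*I + 24*√2)) ≈ -2.9001e-6 + 5.7095e-10*I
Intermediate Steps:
B = -4 + 6*I*√2 (B = -4 + √(-4 + 2)*6 = -4 + √(-2)*6 = -4 + (I*√2)*6 = -4 + 6*I*√2 ≈ -4.0 + 8.4853*I)
K(N) = (-4 + 6*I*√2)²
l = -344754 (l = -184237 - 160517 = -344754)
1/(l + K((-9 + 3)²)) = 1/(-344754 + (-56 - 48*I*√2)) = 1/(-344810 - 48*I*√2)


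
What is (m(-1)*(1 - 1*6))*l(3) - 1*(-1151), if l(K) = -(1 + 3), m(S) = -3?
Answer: 1091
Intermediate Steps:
l(K) = -4 (l(K) = -1*4 = -4)
(m(-1)*(1 - 1*6))*l(3) - 1*(-1151) = -3*(1 - 1*6)*(-4) - 1*(-1151) = -3*(1 - 6)*(-4) + 1151 = -3*(-5)*(-4) + 1151 = 15*(-4) + 1151 = -60 + 1151 = 1091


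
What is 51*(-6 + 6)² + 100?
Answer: 100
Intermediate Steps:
51*(-6 + 6)² + 100 = 51*0² + 100 = 51*0 + 100 = 0 + 100 = 100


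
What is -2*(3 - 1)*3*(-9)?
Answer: 108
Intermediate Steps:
-2*(3 - 1)*3*(-9) = -4*3*(-9) = -2*6*(-9) = -12*(-9) = 108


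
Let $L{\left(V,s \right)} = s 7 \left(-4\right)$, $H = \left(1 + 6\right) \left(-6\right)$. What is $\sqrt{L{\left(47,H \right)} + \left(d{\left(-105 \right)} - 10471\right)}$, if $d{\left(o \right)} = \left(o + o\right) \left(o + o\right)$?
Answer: $\sqrt{34805} \approx 186.56$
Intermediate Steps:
$H = -42$ ($H = 7 \left(-6\right) = -42$)
$d{\left(o \right)} = 4 o^{2}$ ($d{\left(o \right)} = 2 o 2 o = 4 o^{2}$)
$L{\left(V,s \right)} = - 28 s$ ($L{\left(V,s \right)} = 7 s \left(-4\right) = - 28 s$)
$\sqrt{L{\left(47,H \right)} + \left(d{\left(-105 \right)} - 10471\right)} = \sqrt{\left(-28\right) \left(-42\right) - \left(10471 - 4 \left(-105\right)^{2}\right)} = \sqrt{1176 + \left(4 \cdot 11025 - 10471\right)} = \sqrt{1176 + \left(44100 - 10471\right)} = \sqrt{1176 + 33629} = \sqrt{34805}$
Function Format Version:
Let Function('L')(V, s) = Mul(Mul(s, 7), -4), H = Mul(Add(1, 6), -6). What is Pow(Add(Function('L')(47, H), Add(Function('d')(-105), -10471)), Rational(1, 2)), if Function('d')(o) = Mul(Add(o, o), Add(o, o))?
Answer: Pow(34805, Rational(1, 2)) ≈ 186.56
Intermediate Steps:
H = -42 (H = Mul(7, -6) = -42)
Function('d')(o) = Mul(4, Pow(o, 2)) (Function('d')(o) = Mul(Mul(2, o), Mul(2, o)) = Mul(4, Pow(o, 2)))
Function('L')(V, s) = Mul(-28, s) (Function('L')(V, s) = Mul(Mul(7, s), -4) = Mul(-28, s))
Pow(Add(Function('L')(47, H), Add(Function('d')(-105), -10471)), Rational(1, 2)) = Pow(Add(Mul(-28, -42), Add(Mul(4, Pow(-105, 2)), -10471)), Rational(1, 2)) = Pow(Add(1176, Add(Mul(4, 11025), -10471)), Rational(1, 2)) = Pow(Add(1176, Add(44100, -10471)), Rational(1, 2)) = Pow(Add(1176, 33629), Rational(1, 2)) = Pow(34805, Rational(1, 2))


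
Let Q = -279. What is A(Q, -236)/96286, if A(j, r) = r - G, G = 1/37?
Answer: -8733/3562582 ≈ -0.0024513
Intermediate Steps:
G = 1/37 ≈ 0.027027
A(j, r) = -1/37 + r (A(j, r) = r - 1*1/37 = r - 1/37 = -1/37 + r)
A(Q, -236)/96286 = (-1/37 - 236)/96286 = -8733/37*1/96286 = -8733/3562582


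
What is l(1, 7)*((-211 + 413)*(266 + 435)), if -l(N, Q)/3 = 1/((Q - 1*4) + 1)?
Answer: -212403/2 ≈ -1.0620e+5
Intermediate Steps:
l(N, Q) = -3/(-3 + Q) (l(N, Q) = -3/((Q - 1*4) + 1) = -3/((Q - 4) + 1) = -3/((-4 + Q) + 1) = -3/(-3 + Q))
l(1, 7)*((-211 + 413)*(266 + 435)) = (-3/(-3 + 7))*((-211 + 413)*(266 + 435)) = (-3/4)*(202*701) = -3*1/4*141602 = -3/4*141602 = -212403/2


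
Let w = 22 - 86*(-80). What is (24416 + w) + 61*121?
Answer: 38699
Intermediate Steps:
w = 6902 (w = 22 + 6880 = 6902)
(24416 + w) + 61*121 = (24416 + 6902) + 61*121 = 31318 + 7381 = 38699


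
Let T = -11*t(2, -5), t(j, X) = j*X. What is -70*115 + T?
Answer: -7940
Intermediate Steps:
t(j, X) = X*j
T = 110 (T = -(-55)*2 = -11*(-10) = 110)
-70*115 + T = -70*115 + 110 = -8050 + 110 = -7940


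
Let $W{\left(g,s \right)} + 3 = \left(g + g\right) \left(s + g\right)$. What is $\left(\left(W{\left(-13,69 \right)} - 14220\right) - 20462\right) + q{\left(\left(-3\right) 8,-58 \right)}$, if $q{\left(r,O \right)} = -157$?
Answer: $-36298$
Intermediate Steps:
$W{\left(g,s \right)} = -3 + 2 g \left(g + s\right)$ ($W{\left(g,s \right)} = -3 + \left(g + g\right) \left(s + g\right) = -3 + 2 g \left(g + s\right)$)
$\left(\left(W{\left(-13,69 \right)} - 14220\right) - 20462\right) + q{\left(\left(-3\right) 8,-58 \right)} = \left(\left(\left(-3 + 2 \left(-13\right)^{2} + 2 \left(-13\right) 69\right) - 14220\right) - 20462\right) - 157 = \left(\left(\left(-3 + 2 \cdot 169 - 1794\right) - 14220\right) - 20462\right) - 157 = \left(\left(\left(-3 + 338 - 1794\right) - 14220\right) - 20462\right) - 157 = \left(\left(-1459 - 14220\right) - 20462\right) - 157 = \left(-15679 - 20462\right) - 157 = -36141 - 157 = -36298$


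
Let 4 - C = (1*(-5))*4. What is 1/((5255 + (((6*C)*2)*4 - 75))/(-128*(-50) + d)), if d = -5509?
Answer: 891/6332 ≈ 0.14071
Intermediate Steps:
C = 24 (C = 4 - 1*(-5)*4 = 4 - (-5)*4 = 4 - 1*(-20) = 4 + 20 = 24)
1/((5255 + (((6*C)*2)*4 - 75))/(-128*(-50) + d)) = 1/((5255 + (((6*24)*2)*4 - 75))/(-128*(-50) - 5509)) = 1/((5255 + ((144*2)*4 - 75))/(6400 - 5509)) = 1/((5255 + (288*4 - 75))/891) = 1/((5255 + (1152 - 75))*(1/891)) = 1/((5255 + 1077)*(1/891)) = 1/(6332*(1/891)) = 1/(6332/891) = 891/6332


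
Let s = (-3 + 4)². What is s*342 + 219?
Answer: 561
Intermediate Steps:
s = 1 (s = 1² = 1)
s*342 + 219 = 1*342 + 219 = 342 + 219 = 561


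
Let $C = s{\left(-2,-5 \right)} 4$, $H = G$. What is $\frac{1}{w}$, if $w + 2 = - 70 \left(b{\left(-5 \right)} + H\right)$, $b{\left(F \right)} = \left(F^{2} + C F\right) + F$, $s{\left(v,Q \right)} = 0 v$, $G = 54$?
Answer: $- \frac{1}{5182} \approx -0.00019298$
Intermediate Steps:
$H = 54$
$s{\left(v,Q \right)} = 0$
$C = 0$ ($C = 0 \cdot 4 = 0$)
$b{\left(F \right)} = F + F^{2}$ ($b{\left(F \right)} = \left(F^{2} + 0 F\right) + F = \left(F^{2} + 0\right) + F = F^{2} + F = F + F^{2}$)
$w = -5182$ ($w = -2 - 70 \left(- 5 \left(1 - 5\right) + 54\right) = -2 - 70 \left(\left(-5\right) \left(-4\right) + 54\right) = -2 - 70 \left(20 + 54\right) = -2 - 5180 = -5182$)
$\frac{1}{w} = \frac{1}{-5182} = - \frac{1}{5182}$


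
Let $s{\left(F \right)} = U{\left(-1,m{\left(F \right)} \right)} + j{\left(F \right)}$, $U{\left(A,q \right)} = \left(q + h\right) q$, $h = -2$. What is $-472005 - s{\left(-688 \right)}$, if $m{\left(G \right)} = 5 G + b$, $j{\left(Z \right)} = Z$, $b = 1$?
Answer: $-12304916$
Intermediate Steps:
$m{\left(G \right)} = 1 + 5 G$ ($m{\left(G \right)} = 5 G + 1 = 1 + 5 G$)
$U{\left(A,q \right)} = q \left(-2 + q\right)$ ($U{\left(A,q \right)} = \left(q - 2\right) q = \left(-2 + q\right) q = q \left(-2 + q\right)$)
$s{\left(F \right)} = F + \left(1 + 5 F\right) \left(-1 + 5 F\right)$ ($s{\left(F \right)} = \left(1 + 5 F\right) \left(-2 + \left(1 + 5 F\right)\right) + F = \left(1 + 5 F\right) \left(-1 + 5 F\right) + F = F + \left(1 + 5 F\right) \left(-1 + 5 F\right)$)
$-472005 - s{\left(-688 \right)} = -472005 - \left(-1 - 688 + 25 \left(-688\right)^{2}\right) = -472005 - \left(-1 - 688 + 25 \cdot 473344\right) = -472005 - \left(-1 - 688 + 11833600\right) = -472005 - 11832911 = -12304916$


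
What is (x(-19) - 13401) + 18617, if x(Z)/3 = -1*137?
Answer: 4805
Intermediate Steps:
x(Z) = -411 (x(Z) = 3*(-1*137) = 3*(-137) = -411)
(x(-19) - 13401) + 18617 = (-411 - 13401) + 18617 = -13812 + 18617 = 4805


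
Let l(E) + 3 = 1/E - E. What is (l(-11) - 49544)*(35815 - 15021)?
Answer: -11330588218/11 ≈ -1.0301e+9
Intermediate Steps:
l(E) = -3 + 1/E - E (l(E) = -3 + (1/E - E) = -3 + 1/E - E)
(l(-11) - 49544)*(35815 - 15021) = ((-3 + 1/(-11) - 1*(-11)) - 49544)*(35815 - 15021) = ((-3 - 1/11 + 11) - 49544)*20794 = (87/11 - 49544)*20794 = -544897/11*20794 = -11330588218/11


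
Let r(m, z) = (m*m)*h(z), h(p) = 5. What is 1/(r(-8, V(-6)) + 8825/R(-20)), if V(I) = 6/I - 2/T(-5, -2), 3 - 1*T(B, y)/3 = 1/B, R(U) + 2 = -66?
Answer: 68/12935 ≈ 0.0052571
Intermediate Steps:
R(U) = -68 (R(U) = -2 - 66 = -68)
T(B, y) = 9 - 3/B
V(I) = -5/24 + 6/I (V(I) = 6/I - 2/(9 - 3/(-5)) = 6/I - 2/(9 - 3*(-⅕)) = 6/I - 2/(9 + ⅗) = 6/I - 2/48/5 = 6/I - 2*5/48 = 6/I - 5/24 = -5/24 + 6/I)
r(m, z) = 5*m² (r(m, z) = (m*m)*5 = m²*5 = 5*m²)
1/(r(-8, V(-6)) + 8825/R(-20)) = 1/(5*(-8)² + 8825/(-68)) = 1/(5*64 + 8825*(-1/68)) = 1/(320 - 8825/68) = 1/(12935/68) = 68/12935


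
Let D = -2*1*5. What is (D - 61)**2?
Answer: 5041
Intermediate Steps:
D = -10 (D = -2*5 = -10)
(D - 61)**2 = (-10 - 61)**2 = (-71)**2 = 5041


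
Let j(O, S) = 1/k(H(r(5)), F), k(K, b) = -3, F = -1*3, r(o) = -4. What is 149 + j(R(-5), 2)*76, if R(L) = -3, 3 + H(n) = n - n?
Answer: 371/3 ≈ 123.67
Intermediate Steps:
H(n) = -3 (H(n) = -3 + (n - n) = -3 + 0 = -3)
F = -3
j(O, S) = -⅓ (j(O, S) = 1/(-3) = -⅓)
149 + j(R(-5), 2)*76 = 149 - ⅓*76 = 149 - 76/3 = 371/3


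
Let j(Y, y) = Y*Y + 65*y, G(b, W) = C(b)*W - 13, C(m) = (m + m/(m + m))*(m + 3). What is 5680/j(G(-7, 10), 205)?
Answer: 2840/37167 ≈ 0.076412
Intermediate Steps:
C(m) = (1/2 + m)*(3 + m) (C(m) = (m + m/((2*m)))*(3 + m) = (m + m*(1/(2*m)))*(3 + m) = (m + 1/2)*(3 + m) = (1/2 + m)*(3 + m))
G(b, W) = -13 + W*(3/2 + b**2 + 7*b/2) (G(b, W) = (3/2 + b**2 + 7*b/2)*W - 13 = W*(3/2 + b**2 + 7*b/2) - 13 = -13 + W*(3/2 + b**2 + 7*b/2))
j(Y, y) = Y**2 + 65*y
5680/j(G(-7, 10), 205) = 5680/((-13 + (1/2)*10*(3 + 2*(-7)**2 + 7*(-7)))**2 + 65*205) = 5680/((-13 + (1/2)*10*(3 + 2*49 - 49))**2 + 13325) = 5680/((-13 + (1/2)*10*(3 + 98 - 49))**2 + 13325) = 5680/((-13 + (1/2)*10*52)**2 + 13325) = 5680/((-13 + 260)**2 + 13325) = 5680/(247**2 + 13325) = 5680/(61009 + 13325) = 5680/74334 = 5680*(1/74334) = 2840/37167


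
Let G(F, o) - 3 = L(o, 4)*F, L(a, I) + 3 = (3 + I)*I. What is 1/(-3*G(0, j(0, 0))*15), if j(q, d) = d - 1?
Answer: -1/135 ≈ -0.0074074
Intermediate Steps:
L(a, I) = -3 + I*(3 + I) (L(a, I) = -3 + (3 + I)*I = -3 + I*(3 + I))
j(q, d) = -1 + d
G(F, o) = 3 + 25*F (G(F, o) = 3 + (-3 + 4² + 3*4)*F = 3 + (-3 + 16 + 12)*F = 3 + 25*F)
1/(-3*G(0, j(0, 0))*15) = 1/(-3*(3 + 25*0)*15) = 1/(-3*(3 + 0)*15) = 1/(-3*3*15) = 1/(-9*15) = 1/(-135) = -1/135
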